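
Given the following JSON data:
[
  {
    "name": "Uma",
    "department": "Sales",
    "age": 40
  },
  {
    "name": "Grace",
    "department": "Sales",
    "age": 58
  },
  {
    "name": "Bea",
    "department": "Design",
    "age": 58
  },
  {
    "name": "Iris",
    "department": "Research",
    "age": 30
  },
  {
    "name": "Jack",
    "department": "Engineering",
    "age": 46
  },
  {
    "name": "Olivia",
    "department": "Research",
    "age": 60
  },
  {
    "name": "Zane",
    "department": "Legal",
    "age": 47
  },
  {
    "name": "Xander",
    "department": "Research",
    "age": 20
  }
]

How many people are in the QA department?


Scanning records for department = QA
  No matches found
Count: 0

ANSWER: 0


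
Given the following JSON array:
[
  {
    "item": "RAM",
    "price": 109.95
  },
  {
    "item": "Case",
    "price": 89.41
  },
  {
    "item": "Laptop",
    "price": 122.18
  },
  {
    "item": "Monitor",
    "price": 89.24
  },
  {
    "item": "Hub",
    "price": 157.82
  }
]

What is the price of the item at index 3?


Array index 3 -> Monitor
price = 89.24

ANSWER: 89.24


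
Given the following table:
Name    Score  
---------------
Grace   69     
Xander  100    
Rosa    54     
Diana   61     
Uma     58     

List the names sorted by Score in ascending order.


Sorting by Score (ascending):
  Rosa: 54
  Uma: 58
  Diana: 61
  Grace: 69
  Xander: 100


ANSWER: Rosa, Uma, Diana, Grace, Xander


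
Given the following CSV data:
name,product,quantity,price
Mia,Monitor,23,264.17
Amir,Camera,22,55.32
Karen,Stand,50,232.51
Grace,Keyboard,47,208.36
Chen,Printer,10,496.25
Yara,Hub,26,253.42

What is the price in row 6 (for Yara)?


Row 6: Yara
Column 'price' = 253.42

ANSWER: 253.42


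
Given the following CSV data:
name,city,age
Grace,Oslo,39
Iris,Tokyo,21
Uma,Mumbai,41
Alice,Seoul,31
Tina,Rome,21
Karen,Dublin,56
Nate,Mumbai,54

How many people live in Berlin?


Scanning city column for 'Berlin':
Total matches: 0

ANSWER: 0


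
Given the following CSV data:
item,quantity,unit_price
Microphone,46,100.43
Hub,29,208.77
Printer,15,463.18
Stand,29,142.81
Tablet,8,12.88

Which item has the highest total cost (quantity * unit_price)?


Computing row totals:
  Microphone: 4619.78
  Hub: 6054.33
  Printer: 6947.7
  Stand: 4141.49
  Tablet: 103.04
Maximum: Printer (6947.7)

ANSWER: Printer


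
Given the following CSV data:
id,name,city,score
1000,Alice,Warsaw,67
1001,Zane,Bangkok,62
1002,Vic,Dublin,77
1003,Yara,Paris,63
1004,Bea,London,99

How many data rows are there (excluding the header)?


Counting rows (excluding header):
Header: id,name,city,score
Data rows: 5

ANSWER: 5


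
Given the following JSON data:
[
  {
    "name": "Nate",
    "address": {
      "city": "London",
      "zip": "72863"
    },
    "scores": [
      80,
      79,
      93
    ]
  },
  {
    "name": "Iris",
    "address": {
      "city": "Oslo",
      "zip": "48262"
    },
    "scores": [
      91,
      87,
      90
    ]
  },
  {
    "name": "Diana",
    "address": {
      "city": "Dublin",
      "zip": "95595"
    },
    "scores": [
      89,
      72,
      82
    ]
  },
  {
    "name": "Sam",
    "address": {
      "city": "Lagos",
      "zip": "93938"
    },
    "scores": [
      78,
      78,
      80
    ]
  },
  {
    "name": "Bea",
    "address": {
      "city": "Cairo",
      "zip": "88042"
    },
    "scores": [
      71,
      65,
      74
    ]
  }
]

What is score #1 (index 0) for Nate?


Path: records[0].scores[0]
Value: 80

ANSWER: 80


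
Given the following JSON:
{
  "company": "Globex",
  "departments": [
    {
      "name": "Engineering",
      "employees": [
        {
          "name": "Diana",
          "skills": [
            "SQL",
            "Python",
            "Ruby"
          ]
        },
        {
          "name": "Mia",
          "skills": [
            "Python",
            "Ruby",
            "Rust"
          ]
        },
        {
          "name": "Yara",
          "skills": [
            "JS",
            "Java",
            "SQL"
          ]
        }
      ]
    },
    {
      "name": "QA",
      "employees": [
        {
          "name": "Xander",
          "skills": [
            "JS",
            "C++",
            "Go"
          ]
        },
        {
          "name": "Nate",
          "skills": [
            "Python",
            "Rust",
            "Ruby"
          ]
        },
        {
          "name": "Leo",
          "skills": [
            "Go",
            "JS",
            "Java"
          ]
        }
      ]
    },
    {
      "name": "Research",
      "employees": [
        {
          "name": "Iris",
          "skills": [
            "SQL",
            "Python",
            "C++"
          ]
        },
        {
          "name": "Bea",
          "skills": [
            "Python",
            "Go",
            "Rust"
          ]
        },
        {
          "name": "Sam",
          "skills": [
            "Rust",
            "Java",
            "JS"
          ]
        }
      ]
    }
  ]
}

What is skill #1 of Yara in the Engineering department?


Path: departments[0].employees[2].skills[0]
Value: JS

ANSWER: JS


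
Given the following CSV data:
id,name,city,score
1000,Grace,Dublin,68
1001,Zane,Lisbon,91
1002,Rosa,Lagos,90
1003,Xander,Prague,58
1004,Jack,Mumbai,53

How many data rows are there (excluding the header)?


Counting rows (excluding header):
Header: id,name,city,score
Data rows: 5

ANSWER: 5


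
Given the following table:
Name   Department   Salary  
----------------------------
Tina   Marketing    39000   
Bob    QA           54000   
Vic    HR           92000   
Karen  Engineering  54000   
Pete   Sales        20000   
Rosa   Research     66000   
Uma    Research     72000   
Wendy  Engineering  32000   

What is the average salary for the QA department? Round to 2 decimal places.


QA department members:
  Bob: 54000
Sum = 54000
Count = 1
Average = 54000 / 1 = 54000.00

ANSWER: 54000.00


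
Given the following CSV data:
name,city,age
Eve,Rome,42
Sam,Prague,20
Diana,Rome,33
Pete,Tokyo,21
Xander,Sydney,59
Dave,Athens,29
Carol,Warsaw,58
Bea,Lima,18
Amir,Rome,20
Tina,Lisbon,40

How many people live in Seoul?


Scanning city column for 'Seoul':
Total matches: 0

ANSWER: 0


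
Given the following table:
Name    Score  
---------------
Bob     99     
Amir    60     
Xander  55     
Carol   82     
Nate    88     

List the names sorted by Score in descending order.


Sorting by Score (descending):
  Bob: 99
  Nate: 88
  Carol: 82
  Amir: 60
  Xander: 55


ANSWER: Bob, Nate, Carol, Amir, Xander


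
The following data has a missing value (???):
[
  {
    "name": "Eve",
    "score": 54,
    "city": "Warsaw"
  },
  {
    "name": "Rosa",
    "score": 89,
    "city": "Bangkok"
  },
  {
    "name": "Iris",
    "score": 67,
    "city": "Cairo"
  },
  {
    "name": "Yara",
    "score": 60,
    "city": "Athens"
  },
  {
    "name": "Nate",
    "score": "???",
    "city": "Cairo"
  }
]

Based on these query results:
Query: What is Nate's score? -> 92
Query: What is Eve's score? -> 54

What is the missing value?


The missing value is Nate's score
From query: Nate's score = 92

ANSWER: 92


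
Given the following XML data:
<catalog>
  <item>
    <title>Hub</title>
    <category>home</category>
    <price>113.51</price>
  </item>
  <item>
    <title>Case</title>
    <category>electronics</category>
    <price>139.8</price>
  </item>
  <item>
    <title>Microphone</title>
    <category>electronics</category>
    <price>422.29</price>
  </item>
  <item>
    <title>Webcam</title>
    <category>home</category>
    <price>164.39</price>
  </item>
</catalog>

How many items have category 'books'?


Scanning <item> elements for <category>books</category>:
Count: 0

ANSWER: 0


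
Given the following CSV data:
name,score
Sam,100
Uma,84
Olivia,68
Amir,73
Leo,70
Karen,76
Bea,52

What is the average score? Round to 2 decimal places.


Scores: 100, 84, 68, 73, 70, 76, 52
Sum = 523
Count = 7
Average = 523 / 7 = 74.71

ANSWER: 74.71


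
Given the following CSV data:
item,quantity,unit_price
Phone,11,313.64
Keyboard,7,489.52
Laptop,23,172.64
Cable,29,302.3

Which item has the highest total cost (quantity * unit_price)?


Computing row totals:
  Phone: 3450.04
  Keyboard: 3426.64
  Laptop: 3970.72
  Cable: 8766.7
Maximum: Cable (8766.7)

ANSWER: Cable


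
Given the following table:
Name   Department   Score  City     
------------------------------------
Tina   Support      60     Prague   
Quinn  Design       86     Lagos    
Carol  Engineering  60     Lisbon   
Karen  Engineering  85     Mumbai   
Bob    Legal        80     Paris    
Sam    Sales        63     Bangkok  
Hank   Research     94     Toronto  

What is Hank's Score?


Row 7: Hank
Score = 94

ANSWER: 94


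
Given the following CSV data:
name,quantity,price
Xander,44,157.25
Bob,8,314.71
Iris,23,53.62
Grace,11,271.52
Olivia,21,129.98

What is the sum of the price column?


Values in 'price' column:
  Row 1: 157.25
  Row 2: 314.71
  Row 3: 53.62
  Row 4: 271.52
  Row 5: 129.98
Sum = 157.25 + 314.71 + 53.62 + 271.52 + 129.98 = 927.08

ANSWER: 927.08


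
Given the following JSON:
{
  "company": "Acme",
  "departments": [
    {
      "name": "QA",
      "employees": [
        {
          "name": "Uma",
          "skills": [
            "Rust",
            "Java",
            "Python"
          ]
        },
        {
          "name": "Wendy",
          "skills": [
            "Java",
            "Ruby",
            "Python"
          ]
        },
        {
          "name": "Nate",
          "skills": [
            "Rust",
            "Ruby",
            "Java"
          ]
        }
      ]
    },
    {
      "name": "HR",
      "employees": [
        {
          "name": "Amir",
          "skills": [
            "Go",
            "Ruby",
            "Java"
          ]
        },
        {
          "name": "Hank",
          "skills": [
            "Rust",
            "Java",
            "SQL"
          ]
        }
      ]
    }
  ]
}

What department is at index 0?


Path: departments[0].name
Value: QA

ANSWER: QA


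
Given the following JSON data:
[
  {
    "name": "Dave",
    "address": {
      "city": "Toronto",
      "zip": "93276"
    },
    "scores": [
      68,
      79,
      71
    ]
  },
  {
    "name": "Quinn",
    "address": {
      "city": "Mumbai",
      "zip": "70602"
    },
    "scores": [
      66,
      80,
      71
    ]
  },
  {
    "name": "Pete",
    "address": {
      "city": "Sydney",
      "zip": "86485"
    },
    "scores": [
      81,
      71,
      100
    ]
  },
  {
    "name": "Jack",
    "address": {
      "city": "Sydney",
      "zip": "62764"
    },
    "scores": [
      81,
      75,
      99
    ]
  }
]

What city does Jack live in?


Path: records[3].address.city
Value: Sydney

ANSWER: Sydney


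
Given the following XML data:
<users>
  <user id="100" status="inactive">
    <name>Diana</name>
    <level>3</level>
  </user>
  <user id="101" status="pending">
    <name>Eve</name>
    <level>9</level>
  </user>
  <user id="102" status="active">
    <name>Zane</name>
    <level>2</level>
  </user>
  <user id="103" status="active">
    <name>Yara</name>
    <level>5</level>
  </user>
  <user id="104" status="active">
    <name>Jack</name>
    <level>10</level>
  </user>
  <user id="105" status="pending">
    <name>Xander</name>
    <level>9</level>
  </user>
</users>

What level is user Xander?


Finding user: Xander
<level>9</level>

ANSWER: 9


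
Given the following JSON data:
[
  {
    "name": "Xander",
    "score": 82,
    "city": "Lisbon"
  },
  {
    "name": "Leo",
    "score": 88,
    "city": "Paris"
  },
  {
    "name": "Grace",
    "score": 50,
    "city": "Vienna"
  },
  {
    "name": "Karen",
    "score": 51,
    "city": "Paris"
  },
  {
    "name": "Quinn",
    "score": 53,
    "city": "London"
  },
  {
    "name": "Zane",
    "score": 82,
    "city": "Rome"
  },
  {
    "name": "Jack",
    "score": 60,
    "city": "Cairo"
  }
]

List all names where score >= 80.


Filtering records where score >= 80:
  Xander (score=82) -> YES
  Leo (score=88) -> YES
  Grace (score=50) -> no
  Karen (score=51) -> no
  Quinn (score=53) -> no
  Zane (score=82) -> YES
  Jack (score=60) -> no


ANSWER: Xander, Leo, Zane


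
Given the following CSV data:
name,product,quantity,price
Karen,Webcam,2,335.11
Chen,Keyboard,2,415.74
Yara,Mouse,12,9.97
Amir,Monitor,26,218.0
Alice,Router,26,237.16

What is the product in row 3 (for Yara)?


Row 3: Yara
Column 'product' = Mouse

ANSWER: Mouse


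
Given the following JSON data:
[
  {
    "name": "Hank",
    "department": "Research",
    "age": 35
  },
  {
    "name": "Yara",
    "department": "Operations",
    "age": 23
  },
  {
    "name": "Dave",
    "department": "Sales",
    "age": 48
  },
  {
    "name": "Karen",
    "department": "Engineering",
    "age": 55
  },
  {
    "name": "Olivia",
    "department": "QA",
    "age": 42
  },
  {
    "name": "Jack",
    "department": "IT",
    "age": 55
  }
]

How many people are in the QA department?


Scanning records for department = QA
  Record 4: Olivia
Count: 1

ANSWER: 1


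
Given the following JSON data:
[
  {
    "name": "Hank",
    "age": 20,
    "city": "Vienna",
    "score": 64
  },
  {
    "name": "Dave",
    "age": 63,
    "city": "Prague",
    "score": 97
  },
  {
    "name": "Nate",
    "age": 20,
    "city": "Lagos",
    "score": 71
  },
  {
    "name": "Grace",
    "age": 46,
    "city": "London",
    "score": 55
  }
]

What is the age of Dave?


Looking up record where name = Dave
Record index: 1
Field 'age' = 63

ANSWER: 63


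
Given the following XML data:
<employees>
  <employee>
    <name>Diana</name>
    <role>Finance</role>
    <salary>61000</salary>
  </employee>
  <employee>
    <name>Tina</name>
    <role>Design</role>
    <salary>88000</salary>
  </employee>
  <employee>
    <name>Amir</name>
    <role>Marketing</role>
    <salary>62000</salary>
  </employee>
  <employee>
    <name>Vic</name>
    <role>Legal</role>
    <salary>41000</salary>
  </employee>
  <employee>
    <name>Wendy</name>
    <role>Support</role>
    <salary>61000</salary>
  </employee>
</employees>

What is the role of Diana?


Searching for <employee> with <name>Diana</name>
Found at position 1
<role>Finance</role>

ANSWER: Finance


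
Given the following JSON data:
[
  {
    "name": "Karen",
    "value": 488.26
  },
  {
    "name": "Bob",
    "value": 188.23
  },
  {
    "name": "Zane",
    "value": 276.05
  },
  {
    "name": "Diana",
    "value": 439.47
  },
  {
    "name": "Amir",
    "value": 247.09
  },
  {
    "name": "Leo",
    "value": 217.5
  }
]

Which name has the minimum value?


Comparing values:
  Karen: 488.26
  Bob: 188.23
  Zane: 276.05
  Diana: 439.47
  Amir: 247.09
  Leo: 217.5
Minimum: Bob (188.23)

ANSWER: Bob


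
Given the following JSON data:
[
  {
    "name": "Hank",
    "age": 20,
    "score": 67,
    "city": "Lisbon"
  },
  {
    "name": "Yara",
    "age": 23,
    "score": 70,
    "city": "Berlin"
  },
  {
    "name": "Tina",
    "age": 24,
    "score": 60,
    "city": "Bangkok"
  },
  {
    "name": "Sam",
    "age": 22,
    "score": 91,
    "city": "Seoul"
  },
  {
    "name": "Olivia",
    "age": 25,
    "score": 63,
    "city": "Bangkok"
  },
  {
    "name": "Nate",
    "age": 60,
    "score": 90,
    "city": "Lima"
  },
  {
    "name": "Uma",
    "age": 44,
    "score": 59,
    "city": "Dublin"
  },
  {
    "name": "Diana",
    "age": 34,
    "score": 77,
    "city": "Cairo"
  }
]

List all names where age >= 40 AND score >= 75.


Checking both conditions:
  Hank (age=20, score=67) -> no
  Yara (age=23, score=70) -> no
  Tina (age=24, score=60) -> no
  Sam (age=22, score=91) -> no
  Olivia (age=25, score=63) -> no
  Nate (age=60, score=90) -> YES
  Uma (age=44, score=59) -> no
  Diana (age=34, score=77) -> no


ANSWER: Nate


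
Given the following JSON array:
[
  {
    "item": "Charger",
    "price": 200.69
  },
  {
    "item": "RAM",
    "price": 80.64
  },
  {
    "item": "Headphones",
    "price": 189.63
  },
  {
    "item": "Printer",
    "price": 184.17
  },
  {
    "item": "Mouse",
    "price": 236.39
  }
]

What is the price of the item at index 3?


Array index 3 -> Printer
price = 184.17

ANSWER: 184.17


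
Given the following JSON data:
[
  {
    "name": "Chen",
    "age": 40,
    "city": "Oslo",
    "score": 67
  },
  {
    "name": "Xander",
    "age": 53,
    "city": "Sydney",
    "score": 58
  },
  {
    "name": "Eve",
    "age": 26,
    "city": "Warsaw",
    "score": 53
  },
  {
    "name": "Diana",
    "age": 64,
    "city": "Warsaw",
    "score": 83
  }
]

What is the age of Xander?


Looking up record where name = Xander
Record index: 1
Field 'age' = 53

ANSWER: 53


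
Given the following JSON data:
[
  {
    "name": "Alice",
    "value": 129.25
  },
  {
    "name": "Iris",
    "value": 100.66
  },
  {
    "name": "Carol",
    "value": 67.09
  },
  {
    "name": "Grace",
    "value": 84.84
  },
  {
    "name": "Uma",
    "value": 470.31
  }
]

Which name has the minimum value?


Comparing values:
  Alice: 129.25
  Iris: 100.66
  Carol: 67.09
  Grace: 84.84
  Uma: 470.31
Minimum: Carol (67.09)

ANSWER: Carol


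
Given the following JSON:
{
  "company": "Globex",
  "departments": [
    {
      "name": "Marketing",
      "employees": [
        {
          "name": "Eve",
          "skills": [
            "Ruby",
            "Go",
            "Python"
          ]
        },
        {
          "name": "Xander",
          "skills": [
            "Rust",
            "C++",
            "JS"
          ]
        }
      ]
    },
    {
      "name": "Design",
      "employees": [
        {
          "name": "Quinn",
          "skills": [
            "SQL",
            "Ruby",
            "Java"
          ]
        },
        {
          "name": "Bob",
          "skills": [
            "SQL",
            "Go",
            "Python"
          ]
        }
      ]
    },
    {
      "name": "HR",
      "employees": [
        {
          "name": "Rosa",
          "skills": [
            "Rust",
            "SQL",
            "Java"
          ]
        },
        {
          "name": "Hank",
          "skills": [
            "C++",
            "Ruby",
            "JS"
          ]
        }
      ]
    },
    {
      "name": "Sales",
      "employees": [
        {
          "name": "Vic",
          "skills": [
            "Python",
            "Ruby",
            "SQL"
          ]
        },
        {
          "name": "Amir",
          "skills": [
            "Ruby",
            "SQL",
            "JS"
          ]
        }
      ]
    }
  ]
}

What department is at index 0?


Path: departments[0].name
Value: Marketing

ANSWER: Marketing


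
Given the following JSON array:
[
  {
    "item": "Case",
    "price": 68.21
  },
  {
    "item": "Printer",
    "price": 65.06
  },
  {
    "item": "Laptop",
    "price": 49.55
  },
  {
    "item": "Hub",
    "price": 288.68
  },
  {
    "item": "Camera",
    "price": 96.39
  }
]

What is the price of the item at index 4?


Array index 4 -> Camera
price = 96.39

ANSWER: 96.39


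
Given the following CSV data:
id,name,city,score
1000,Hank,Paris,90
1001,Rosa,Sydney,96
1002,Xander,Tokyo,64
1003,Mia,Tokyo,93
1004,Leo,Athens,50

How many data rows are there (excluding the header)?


Counting rows (excluding header):
Header: id,name,city,score
Data rows: 5

ANSWER: 5


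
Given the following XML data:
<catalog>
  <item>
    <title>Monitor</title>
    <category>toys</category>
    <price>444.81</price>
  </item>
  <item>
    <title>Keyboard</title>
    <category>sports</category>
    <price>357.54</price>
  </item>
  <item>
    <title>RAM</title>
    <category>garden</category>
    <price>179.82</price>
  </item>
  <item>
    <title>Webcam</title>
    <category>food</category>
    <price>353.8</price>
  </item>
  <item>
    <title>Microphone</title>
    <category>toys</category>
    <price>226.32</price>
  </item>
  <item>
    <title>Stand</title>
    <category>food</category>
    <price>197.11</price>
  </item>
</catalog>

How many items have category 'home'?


Scanning <item> elements for <category>home</category>:
Count: 0

ANSWER: 0


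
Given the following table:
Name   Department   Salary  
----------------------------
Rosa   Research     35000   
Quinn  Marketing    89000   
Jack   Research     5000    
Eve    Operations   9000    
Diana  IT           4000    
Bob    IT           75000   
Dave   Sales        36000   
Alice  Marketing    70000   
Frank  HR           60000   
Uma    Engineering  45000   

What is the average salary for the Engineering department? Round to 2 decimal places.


Engineering department members:
  Uma: 45000
Sum = 45000
Count = 1
Average = 45000 / 1 = 45000.00

ANSWER: 45000.00


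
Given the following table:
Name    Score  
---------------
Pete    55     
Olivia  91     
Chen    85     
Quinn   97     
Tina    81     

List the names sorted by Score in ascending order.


Sorting by Score (ascending):
  Pete: 55
  Tina: 81
  Chen: 85
  Olivia: 91
  Quinn: 97


ANSWER: Pete, Tina, Chen, Olivia, Quinn


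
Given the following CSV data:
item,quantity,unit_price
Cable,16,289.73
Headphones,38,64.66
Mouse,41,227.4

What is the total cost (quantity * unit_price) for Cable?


Row: Cable
quantity = 16
unit_price = 289.73
total = 16 * 289.73 = 4635.68

ANSWER: 4635.68


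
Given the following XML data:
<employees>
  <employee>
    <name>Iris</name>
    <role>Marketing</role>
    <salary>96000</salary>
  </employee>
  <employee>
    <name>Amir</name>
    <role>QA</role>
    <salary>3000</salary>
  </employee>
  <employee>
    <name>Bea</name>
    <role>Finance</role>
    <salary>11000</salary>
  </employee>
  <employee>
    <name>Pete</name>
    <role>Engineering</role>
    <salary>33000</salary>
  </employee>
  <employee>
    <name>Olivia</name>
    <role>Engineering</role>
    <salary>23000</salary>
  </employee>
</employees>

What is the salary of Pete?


Searching for <employee> with <name>Pete</name>
Found at position 4
<salary>33000</salary>

ANSWER: 33000


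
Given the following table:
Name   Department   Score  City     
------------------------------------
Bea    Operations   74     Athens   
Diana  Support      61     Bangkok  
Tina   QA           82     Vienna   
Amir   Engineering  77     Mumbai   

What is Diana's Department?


Row 2: Diana
Department = Support

ANSWER: Support


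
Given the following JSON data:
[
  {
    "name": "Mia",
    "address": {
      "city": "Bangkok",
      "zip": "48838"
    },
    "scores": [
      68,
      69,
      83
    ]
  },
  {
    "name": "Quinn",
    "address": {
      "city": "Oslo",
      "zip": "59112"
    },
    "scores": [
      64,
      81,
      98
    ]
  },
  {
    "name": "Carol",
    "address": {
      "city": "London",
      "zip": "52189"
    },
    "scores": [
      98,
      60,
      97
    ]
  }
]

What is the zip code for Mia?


Path: records[0].address.zip
Value: 48838

ANSWER: 48838


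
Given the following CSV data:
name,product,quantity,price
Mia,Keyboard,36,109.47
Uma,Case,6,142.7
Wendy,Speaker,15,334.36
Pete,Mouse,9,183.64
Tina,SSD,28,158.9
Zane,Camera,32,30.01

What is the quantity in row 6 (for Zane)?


Row 6: Zane
Column 'quantity' = 32

ANSWER: 32


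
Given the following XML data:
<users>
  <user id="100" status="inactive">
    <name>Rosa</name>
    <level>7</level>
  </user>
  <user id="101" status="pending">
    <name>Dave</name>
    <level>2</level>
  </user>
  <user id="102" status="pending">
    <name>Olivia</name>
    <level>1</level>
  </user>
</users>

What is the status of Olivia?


Finding user with name = Olivia
user id="102" status="pending"

ANSWER: pending


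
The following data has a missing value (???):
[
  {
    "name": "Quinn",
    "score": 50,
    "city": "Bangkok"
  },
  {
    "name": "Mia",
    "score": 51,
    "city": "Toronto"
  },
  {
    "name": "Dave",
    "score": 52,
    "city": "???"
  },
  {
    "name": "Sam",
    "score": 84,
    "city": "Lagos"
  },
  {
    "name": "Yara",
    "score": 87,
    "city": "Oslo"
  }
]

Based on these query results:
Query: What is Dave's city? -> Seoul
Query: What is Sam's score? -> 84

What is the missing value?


The missing value is Dave's city
From query: Dave's city = Seoul

ANSWER: Seoul


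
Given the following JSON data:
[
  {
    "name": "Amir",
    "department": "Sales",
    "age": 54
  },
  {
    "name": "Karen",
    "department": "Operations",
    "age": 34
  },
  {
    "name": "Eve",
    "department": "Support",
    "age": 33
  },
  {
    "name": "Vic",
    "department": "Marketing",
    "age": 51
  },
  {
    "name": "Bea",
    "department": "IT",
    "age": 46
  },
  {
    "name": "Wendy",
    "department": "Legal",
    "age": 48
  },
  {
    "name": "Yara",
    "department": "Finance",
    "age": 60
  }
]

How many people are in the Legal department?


Scanning records for department = Legal
  Record 5: Wendy
Count: 1

ANSWER: 1


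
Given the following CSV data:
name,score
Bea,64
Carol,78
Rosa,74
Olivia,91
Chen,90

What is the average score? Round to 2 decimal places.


Scores: 64, 78, 74, 91, 90
Sum = 397
Count = 5
Average = 397 / 5 = 79.40

ANSWER: 79.40


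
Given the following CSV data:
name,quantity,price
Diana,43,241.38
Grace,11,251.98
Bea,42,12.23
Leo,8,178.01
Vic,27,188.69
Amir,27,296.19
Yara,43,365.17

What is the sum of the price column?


Values in 'price' column:
  Row 1: 241.38
  Row 2: 251.98
  Row 3: 12.23
  Row 4: 178.01
  Row 5: 188.69
  Row 6: 296.19
  Row 7: 365.17
Sum = 241.38 + 251.98 + 12.23 + 178.01 + 188.69 + 296.19 + 365.17 = 1533.65

ANSWER: 1533.65


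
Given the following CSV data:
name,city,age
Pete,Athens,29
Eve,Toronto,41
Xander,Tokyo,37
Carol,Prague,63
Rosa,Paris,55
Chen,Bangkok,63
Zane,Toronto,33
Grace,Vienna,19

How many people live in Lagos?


Scanning city column for 'Lagos':
Total matches: 0

ANSWER: 0


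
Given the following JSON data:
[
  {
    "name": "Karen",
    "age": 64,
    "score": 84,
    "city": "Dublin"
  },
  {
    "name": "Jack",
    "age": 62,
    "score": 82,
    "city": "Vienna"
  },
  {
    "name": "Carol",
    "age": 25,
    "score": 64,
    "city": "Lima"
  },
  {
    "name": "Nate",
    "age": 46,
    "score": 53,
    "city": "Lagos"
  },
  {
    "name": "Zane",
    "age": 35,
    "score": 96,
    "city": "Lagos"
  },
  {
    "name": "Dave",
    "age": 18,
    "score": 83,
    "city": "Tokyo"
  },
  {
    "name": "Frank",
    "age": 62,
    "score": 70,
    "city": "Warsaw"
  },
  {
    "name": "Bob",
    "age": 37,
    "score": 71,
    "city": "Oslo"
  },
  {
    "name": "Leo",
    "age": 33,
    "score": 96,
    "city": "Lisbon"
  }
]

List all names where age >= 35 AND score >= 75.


Checking both conditions:
  Karen (age=64, score=84) -> YES
  Jack (age=62, score=82) -> YES
  Carol (age=25, score=64) -> no
  Nate (age=46, score=53) -> no
  Zane (age=35, score=96) -> YES
  Dave (age=18, score=83) -> no
  Frank (age=62, score=70) -> no
  Bob (age=37, score=71) -> no
  Leo (age=33, score=96) -> no


ANSWER: Karen, Jack, Zane


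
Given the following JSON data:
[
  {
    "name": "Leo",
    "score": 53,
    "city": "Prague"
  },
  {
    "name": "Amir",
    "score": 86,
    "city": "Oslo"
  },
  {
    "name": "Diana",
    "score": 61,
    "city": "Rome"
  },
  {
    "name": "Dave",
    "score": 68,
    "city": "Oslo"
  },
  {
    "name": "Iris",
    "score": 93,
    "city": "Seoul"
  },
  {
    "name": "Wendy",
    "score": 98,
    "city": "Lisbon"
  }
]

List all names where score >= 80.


Filtering records where score >= 80:
  Leo (score=53) -> no
  Amir (score=86) -> YES
  Diana (score=61) -> no
  Dave (score=68) -> no
  Iris (score=93) -> YES
  Wendy (score=98) -> YES


ANSWER: Amir, Iris, Wendy


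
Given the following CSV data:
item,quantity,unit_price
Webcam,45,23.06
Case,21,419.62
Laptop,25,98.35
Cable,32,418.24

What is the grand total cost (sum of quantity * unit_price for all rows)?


Computing row totals:
  Webcam: 45 * 23.06 = 1037.7
  Case: 21 * 419.62 = 8812.02
  Laptop: 25 * 98.35 = 2458.75
  Cable: 32 * 418.24 = 13383.68
Grand total = 1037.7 + 8812.02 + 2458.75 + 13383.68 = 25692.15

ANSWER: 25692.15


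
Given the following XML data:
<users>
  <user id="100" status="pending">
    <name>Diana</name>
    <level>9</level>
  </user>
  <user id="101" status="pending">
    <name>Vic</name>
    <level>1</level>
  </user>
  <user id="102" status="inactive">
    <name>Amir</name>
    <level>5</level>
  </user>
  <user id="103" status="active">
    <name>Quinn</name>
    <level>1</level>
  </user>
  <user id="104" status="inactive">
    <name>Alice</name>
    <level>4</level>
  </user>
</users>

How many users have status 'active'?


Counting users with status='active':
  Quinn (id=103) -> MATCH
Count: 1

ANSWER: 1


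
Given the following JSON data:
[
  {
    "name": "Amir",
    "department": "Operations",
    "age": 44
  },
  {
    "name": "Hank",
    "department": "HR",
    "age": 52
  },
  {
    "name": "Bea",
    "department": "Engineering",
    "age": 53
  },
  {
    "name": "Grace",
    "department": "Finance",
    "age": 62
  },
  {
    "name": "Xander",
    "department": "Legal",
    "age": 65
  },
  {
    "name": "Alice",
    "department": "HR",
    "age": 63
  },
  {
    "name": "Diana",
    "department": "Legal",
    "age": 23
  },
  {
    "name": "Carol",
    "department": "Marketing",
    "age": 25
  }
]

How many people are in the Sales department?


Scanning records for department = Sales
  No matches found
Count: 0

ANSWER: 0


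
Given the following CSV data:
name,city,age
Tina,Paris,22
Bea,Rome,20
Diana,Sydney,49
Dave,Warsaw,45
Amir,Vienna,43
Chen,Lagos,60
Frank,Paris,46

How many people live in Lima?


Scanning city column for 'Lima':
Total matches: 0

ANSWER: 0


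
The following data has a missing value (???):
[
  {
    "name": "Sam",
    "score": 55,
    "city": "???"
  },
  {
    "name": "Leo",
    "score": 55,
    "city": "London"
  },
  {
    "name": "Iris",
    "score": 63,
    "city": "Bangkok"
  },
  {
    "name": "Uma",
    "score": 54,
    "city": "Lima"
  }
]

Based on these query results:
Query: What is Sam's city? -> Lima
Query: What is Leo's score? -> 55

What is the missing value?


The missing value is Sam's city
From query: Sam's city = Lima

ANSWER: Lima


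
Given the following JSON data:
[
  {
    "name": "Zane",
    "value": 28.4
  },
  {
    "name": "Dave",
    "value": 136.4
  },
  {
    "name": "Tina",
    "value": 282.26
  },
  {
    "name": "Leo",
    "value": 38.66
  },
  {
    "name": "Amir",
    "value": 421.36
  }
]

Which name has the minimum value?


Comparing values:
  Zane: 28.4
  Dave: 136.4
  Tina: 282.26
  Leo: 38.66
  Amir: 421.36
Minimum: Zane (28.4)

ANSWER: Zane


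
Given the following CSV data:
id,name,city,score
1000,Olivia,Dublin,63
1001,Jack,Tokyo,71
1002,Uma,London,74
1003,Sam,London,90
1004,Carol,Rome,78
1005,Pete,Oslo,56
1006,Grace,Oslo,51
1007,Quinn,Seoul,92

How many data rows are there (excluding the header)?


Counting rows (excluding header):
Header: id,name,city,score
Data rows: 8

ANSWER: 8


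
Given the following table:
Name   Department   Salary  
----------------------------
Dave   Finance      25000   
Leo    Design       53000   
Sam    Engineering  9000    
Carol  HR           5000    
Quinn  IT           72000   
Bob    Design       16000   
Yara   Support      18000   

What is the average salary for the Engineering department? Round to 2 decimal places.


Engineering department members:
  Sam: 9000
Sum = 9000
Count = 1
Average = 9000 / 1 = 9000.00

ANSWER: 9000.00


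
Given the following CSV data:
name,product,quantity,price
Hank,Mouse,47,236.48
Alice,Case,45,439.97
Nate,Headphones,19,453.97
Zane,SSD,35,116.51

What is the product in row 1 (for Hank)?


Row 1: Hank
Column 'product' = Mouse

ANSWER: Mouse


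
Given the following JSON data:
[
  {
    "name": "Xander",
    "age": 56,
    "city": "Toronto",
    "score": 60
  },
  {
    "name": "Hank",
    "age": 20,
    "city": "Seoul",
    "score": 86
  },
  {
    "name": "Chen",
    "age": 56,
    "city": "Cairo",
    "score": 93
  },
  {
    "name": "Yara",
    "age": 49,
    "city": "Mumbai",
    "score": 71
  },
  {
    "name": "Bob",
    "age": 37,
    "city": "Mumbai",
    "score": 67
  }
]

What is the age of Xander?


Looking up record where name = Xander
Record index: 0
Field 'age' = 56

ANSWER: 56


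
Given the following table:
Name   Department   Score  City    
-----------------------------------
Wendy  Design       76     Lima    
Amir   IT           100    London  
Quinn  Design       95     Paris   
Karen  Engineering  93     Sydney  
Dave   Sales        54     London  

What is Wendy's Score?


Row 1: Wendy
Score = 76

ANSWER: 76


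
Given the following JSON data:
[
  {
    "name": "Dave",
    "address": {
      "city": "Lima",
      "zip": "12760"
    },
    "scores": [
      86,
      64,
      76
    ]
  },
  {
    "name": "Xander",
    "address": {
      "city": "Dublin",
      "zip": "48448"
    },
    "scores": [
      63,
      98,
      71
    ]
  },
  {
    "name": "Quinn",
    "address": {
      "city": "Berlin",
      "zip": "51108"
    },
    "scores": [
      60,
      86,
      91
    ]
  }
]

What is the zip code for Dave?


Path: records[0].address.zip
Value: 12760

ANSWER: 12760


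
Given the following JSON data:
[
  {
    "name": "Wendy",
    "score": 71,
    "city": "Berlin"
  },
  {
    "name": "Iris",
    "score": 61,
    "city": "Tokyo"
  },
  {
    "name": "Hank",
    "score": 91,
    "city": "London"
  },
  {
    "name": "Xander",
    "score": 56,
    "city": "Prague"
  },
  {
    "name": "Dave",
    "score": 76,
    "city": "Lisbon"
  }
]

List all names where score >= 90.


Filtering records where score >= 90:
  Wendy (score=71) -> no
  Iris (score=61) -> no
  Hank (score=91) -> YES
  Xander (score=56) -> no
  Dave (score=76) -> no


ANSWER: Hank


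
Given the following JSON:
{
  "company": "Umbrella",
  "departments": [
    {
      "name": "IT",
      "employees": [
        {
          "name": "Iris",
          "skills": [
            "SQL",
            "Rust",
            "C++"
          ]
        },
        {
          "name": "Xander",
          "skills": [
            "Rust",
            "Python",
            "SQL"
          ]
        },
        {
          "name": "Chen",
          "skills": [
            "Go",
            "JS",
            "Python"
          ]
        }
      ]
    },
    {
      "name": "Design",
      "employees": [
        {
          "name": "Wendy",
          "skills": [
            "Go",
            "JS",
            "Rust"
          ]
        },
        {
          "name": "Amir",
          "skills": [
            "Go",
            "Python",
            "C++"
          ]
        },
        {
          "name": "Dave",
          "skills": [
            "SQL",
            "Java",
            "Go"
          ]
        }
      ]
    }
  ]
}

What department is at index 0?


Path: departments[0].name
Value: IT

ANSWER: IT


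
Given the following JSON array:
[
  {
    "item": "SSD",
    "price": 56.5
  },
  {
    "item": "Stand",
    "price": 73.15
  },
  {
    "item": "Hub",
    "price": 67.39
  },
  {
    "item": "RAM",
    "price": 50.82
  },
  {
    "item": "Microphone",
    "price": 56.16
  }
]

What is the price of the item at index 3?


Array index 3 -> RAM
price = 50.82

ANSWER: 50.82


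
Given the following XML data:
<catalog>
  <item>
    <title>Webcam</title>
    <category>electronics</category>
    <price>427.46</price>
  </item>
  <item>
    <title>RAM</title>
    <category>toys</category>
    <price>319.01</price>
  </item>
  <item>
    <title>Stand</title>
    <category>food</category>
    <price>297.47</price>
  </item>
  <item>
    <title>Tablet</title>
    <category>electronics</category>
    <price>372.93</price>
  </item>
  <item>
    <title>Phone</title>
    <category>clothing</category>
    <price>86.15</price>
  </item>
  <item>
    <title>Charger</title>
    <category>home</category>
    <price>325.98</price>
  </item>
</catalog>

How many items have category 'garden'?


Scanning <item> elements for <category>garden</category>:
Count: 0

ANSWER: 0


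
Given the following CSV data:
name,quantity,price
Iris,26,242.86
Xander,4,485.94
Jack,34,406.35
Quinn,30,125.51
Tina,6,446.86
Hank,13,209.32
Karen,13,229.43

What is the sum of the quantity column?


Values in 'quantity' column:
  Row 1: 26
  Row 2: 4
  Row 3: 34
  Row 4: 30
  Row 5: 6
  Row 6: 13
  Row 7: 13
Sum = 26 + 4 + 34 + 30 + 6 + 13 + 13 = 126

ANSWER: 126


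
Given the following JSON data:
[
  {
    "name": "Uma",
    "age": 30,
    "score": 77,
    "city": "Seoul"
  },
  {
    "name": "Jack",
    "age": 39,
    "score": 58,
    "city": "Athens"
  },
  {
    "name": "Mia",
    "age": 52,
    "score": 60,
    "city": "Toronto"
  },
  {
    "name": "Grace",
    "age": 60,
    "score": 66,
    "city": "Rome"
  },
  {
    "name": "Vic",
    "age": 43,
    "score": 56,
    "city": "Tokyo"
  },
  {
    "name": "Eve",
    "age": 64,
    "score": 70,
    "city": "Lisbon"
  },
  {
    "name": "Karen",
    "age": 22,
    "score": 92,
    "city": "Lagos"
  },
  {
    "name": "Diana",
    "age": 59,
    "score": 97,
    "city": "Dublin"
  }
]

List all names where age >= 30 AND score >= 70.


Checking both conditions:
  Uma (age=30, score=77) -> YES
  Jack (age=39, score=58) -> no
  Mia (age=52, score=60) -> no
  Grace (age=60, score=66) -> no
  Vic (age=43, score=56) -> no
  Eve (age=64, score=70) -> YES
  Karen (age=22, score=92) -> no
  Diana (age=59, score=97) -> YES


ANSWER: Uma, Eve, Diana


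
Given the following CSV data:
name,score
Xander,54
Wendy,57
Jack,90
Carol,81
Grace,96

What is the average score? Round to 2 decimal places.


Scores: 54, 57, 90, 81, 96
Sum = 378
Count = 5
Average = 378 / 5 = 75.60

ANSWER: 75.60


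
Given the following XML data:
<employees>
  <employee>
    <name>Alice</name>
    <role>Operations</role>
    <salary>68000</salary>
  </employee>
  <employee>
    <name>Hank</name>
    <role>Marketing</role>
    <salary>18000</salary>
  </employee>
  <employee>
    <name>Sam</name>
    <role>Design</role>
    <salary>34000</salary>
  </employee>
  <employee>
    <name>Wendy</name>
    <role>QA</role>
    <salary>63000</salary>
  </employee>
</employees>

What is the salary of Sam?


Searching for <employee> with <name>Sam</name>
Found at position 3
<salary>34000</salary>

ANSWER: 34000


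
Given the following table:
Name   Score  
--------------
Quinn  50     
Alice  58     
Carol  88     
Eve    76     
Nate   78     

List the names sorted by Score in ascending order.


Sorting by Score (ascending):
  Quinn: 50
  Alice: 58
  Eve: 76
  Nate: 78
  Carol: 88


ANSWER: Quinn, Alice, Eve, Nate, Carol


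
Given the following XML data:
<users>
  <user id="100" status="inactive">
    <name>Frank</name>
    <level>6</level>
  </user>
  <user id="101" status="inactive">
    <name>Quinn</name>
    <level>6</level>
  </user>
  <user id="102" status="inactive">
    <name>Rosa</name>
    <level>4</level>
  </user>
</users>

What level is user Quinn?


Finding user: Quinn
<level>6</level>

ANSWER: 6


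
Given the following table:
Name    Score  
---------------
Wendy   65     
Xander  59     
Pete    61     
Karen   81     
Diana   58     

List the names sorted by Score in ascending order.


Sorting by Score (ascending):
  Diana: 58
  Xander: 59
  Pete: 61
  Wendy: 65
  Karen: 81


ANSWER: Diana, Xander, Pete, Wendy, Karen


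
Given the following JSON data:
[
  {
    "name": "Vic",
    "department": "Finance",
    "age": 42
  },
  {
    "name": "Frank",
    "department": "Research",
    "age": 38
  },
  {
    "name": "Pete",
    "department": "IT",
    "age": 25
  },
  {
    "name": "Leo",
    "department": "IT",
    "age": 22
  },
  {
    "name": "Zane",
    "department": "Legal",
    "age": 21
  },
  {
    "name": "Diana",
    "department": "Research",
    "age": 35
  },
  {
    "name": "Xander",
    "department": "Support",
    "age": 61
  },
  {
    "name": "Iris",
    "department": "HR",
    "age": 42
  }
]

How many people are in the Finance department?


Scanning records for department = Finance
  Record 0: Vic
Count: 1

ANSWER: 1
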